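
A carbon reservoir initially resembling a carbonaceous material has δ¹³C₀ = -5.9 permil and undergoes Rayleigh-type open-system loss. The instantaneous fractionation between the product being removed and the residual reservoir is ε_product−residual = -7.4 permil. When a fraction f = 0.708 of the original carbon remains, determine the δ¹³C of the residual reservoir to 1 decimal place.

Rayleigh residual: δ_res = (δ₀ + 1000)·f^(α−1) − 1000
α = ε/1000 + 1 = 0.99260, so α − 1 = -0.00740
f^(α−1) = 0.708^(-0.00740) = 1.002559
δ_res = (-5.9 + 1000) × 1.002559 − 1000 = 996.643 − 1000 = -3.36 permil

-3.4 permil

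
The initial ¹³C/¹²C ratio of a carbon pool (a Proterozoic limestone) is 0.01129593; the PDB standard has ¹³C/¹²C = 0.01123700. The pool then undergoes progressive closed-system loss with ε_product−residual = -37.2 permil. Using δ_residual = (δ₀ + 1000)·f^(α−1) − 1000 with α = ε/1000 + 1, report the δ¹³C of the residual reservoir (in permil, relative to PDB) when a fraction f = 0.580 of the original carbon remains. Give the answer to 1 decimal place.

25.8 permil

δ₀ = (0.01129593/0.01123700 − 1)×1000 = (1.005244 − 1)×1000 = 5.244 permil
α − 1 = ε/1000 = -0.0372
f^(α−1) = 0.580^(-0.0372) = 1.020471
δ_res = (5.244 + 1000) × 1.020471 − 1000 = 1025.822 − 1000 = 25.82 permil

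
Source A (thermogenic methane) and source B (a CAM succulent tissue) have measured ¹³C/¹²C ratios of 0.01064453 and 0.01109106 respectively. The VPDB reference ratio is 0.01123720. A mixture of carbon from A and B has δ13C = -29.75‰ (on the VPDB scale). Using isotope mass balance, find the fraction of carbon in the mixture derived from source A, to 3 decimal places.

0.421

δ_A = (0.01064453/0.01123720 − 1)×1000 = (0.947258 − 1)×1000 = -52.742‰
δ_B = (0.01109106/0.01123720 − 1)×1000 = (0.986995 − 1)×1000 = -13.005‰
f_A = (δ_mix − δ_B)/(δ_A − δ_B) = (-29.75 − (-13.005))/(-52.742 − (-13.005))
f_A = -16.745 / -39.737 = 0.4214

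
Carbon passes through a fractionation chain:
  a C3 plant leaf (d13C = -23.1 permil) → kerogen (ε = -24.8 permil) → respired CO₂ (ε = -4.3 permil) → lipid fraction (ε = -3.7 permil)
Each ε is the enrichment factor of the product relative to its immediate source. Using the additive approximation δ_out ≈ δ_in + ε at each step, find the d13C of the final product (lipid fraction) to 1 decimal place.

-55.9 permil

step 1: δ ≈ -23.1 + (-24.8) = -47.9 permil
step 2: δ ≈ -47.9 + (-4.3) = -52.2 permil
step 3: δ ≈ -52.2 + (-3.7) = -55.9 permil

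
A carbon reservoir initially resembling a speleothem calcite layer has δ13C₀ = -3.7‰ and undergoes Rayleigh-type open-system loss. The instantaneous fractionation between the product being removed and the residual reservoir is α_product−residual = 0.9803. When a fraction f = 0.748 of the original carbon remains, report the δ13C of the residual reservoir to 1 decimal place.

Rayleigh residual: δ_res = (δ₀ + 1000)·f^(α−1) − 1000
α − 1 = -0.01970
f^(α−1) = 0.748^(-0.01970) = 1.005736
δ_res = (-3.7 + 1000) × 1.005736 − 1000 = 1002.015 − 1000 = 2.02‰

2.0‰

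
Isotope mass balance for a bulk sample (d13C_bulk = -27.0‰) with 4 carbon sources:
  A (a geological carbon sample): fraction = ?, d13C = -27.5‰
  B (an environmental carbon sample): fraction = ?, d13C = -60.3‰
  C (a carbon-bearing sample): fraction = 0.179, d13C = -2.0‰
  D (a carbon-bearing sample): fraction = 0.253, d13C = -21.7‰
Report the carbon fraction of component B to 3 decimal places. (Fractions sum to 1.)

Let f_B and f_A be the unknown fractions; fractions sum to 1 so f_B + f_A = 0.568.
Mass balance: Σ fᵢ·δᵢ = δ_bulk ⇒ f_B·(-60.3) + f_A·(-27.5) = -27.0 − (-5.848) = -21.152
Substitute f_A = 0.568 − f_B:
f_B·(-60.3 − -27.5) = -21.152 − 0.568×(-27.5) = -5.532
f_B = -5.532 / -32.8 = 0.1687

0.169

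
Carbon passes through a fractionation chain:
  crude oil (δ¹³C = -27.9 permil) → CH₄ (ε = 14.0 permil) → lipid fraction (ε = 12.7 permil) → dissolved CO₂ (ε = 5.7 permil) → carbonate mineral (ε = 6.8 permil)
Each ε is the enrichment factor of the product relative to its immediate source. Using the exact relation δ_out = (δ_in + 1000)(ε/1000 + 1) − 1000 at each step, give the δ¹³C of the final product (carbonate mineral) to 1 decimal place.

step 1: δ = (-27.90 + 1000)·(14.0/1000 + 1) − 1000 = -14.29 permil
step 2: δ = (-14.29 + 1000)·(12.7/1000 + 1) − 1000 = -1.77 permil
step 3: δ = (-1.77 + 1000)·(5.7/1000 + 1) − 1000 = 3.92 permil
step 4: δ = (3.92 + 1000)·(6.8/1000 + 1) − 1000 = 10.74 permil

10.7 permil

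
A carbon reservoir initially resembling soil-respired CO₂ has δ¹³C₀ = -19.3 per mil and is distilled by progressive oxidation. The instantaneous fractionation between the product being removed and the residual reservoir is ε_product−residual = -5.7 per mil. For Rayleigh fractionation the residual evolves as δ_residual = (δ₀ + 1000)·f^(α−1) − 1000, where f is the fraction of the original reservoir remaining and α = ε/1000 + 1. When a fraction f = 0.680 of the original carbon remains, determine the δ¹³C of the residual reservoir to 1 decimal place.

Rayleigh residual: δ_res = (δ₀ + 1000)·f^(α−1) − 1000
α = ε/1000 + 1 = 0.99430, so α − 1 = -0.00570
f^(α−1) = 0.680^(-0.00570) = 1.002201
δ_res = (-19.3 + 1000) × 1.002201 − 1000 = 982.858 − 1000 = -17.14 per mil

-17.1 per mil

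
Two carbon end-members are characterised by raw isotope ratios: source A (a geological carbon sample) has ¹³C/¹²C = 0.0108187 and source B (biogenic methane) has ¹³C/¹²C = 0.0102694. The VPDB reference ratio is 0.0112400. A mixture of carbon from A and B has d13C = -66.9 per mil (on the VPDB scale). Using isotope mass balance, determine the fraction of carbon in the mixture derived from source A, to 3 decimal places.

δ_A = (0.0108187/0.0112400 − 1)×1000 = (0.962518 − 1)×1000 = -37.482 per mil
δ_B = (0.0102694/0.0112400 − 1)×1000 = (0.913648 − 1)×1000 = -86.352 per mil
f_A = (δ_mix − δ_B)/(δ_A − δ_B) = (-66.9 − (-86.352))/(-37.482 − (-86.352))
f_A = 19.452 / 48.870 = 0.3980

0.398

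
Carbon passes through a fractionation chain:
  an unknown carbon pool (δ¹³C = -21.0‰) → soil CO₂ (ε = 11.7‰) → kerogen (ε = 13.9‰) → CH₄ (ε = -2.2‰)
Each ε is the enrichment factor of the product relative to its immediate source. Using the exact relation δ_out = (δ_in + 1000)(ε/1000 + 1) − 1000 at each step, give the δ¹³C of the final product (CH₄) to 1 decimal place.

step 1: δ = (-21.00 + 1000)·(11.7/1000 + 1) − 1000 = -9.55‰
step 2: δ = (-9.55 + 1000)·(13.9/1000 + 1) − 1000 = 4.22‰
step 3: δ = (4.22 + 1000)·(-2.2/1000 + 1) − 1000 = 2.01‰

2.0‰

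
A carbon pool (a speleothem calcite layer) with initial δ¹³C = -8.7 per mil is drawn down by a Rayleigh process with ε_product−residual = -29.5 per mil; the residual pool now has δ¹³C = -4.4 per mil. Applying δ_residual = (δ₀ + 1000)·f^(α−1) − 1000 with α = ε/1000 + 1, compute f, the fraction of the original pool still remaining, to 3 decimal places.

α − 1 = ε/1000 = -0.0295
(δ_res + 1000)/(δ₀ + 1000) = (-4.4 + 1000)/(-8.7 + 1000) = 995.6/991.3 = 1.004338
f = 1.004338^(1/-0.0295) = exp(ln(1.004338)/-0.0295) = exp(0.00433/-0.0295)
f = exp(-0.1467) = 0.8635

0.864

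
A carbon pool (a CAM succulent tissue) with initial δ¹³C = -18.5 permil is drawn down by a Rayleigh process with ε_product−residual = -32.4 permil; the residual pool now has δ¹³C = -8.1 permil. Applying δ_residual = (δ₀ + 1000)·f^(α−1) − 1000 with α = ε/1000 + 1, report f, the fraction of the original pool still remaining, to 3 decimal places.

α − 1 = ε/1000 = -0.0324
(δ_res + 1000)/(δ₀ + 1000) = (-8.1 + 1000)/(-18.5 + 1000) = 991.9/981.5 = 1.010596
f = 1.010596^(1/-0.0324) = exp(ln(1.010596)/-0.0324) = exp(0.01054/-0.0324)
f = exp(-0.3253) = 0.7223

0.722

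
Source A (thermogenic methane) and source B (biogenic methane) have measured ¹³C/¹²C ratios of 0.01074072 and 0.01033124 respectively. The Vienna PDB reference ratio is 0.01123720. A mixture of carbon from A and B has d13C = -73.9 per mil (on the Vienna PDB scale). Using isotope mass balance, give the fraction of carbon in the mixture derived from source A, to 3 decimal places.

0.184

δ_A = (0.01074072/0.01123720 − 1)×1000 = (0.955818 − 1)×1000 = -44.182 per mil
δ_B = (0.01033124/0.01123720 − 1)×1000 = (0.919378 − 1)×1000 = -80.622 per mil
f_A = (δ_mix − δ_B)/(δ_A − δ_B) = (-73.9 − (-80.622))/(-44.182 − (-80.622))
f_A = 6.722 / 36.440 = 0.1845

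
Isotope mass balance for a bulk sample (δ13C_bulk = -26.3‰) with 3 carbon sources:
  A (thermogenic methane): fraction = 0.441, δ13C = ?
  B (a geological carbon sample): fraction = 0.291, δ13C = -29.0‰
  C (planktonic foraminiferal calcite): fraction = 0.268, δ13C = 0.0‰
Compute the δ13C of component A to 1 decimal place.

-40.5‰

Isotope mass balance: δ_bulk = Σ fᵢ·δᵢ.
-26.3 = 0.441×δ_A + 0.291×(-29.0) + 0.268×(-0.0)
0.441·δ_A = -26.3 − (-8.439) = -17.861
δ_A = -17.861 / 0.441 = -40.50‰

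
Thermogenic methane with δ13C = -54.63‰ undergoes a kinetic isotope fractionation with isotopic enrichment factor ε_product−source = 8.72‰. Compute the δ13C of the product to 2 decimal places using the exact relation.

-46.39‰

Exactly, δ_product = (δ_source + 1000)·(ε/1000 + 1) − 1000.
δ_product = (-54.63 + 1000) × (8.72/1000 + 1) − 1000
δ_product = -46.386‰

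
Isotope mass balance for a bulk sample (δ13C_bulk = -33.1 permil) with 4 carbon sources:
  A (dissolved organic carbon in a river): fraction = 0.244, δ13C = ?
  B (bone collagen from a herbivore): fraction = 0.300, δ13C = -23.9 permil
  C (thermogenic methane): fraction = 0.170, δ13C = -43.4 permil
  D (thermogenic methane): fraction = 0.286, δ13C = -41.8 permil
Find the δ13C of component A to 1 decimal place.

-27.0 permil

Isotope mass balance: δ_bulk = Σ fᵢ·δᵢ.
-33.1 = 0.244×δ_A + 0.300×(-23.9) + 0.170×(-43.4) + 0.286×(-41.8)
0.244·δ_A = -33.1 − (-26.503) = -6.597
δ_A = -6.597 / 0.244 = -27.04 permil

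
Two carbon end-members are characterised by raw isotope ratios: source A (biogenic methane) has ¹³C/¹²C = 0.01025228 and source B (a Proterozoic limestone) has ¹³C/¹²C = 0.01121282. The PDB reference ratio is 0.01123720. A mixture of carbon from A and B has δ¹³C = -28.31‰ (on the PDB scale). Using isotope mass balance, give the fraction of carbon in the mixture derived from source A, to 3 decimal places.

δ_A = (0.01025228/0.01123720 − 1)×1000 = (0.912352 − 1)×1000 = -87.648‰
δ_B = (0.01121282/0.01123720 − 1)×1000 = (0.997830 − 1)×1000 = -2.170‰
f_A = (δ_mix − δ_B)/(δ_A − δ_B) = (-28.31 − (-2.170))/(-87.648 − (-2.170))
f_A = -26.140 / -85.479 = 0.3058

0.306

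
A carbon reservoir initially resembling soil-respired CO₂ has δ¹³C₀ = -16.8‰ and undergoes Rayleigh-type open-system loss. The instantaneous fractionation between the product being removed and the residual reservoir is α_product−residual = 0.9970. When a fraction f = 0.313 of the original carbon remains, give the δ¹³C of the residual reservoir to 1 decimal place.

Rayleigh residual: δ_res = (δ₀ + 1000)·f^(α−1) − 1000
α − 1 = -0.00300
f^(α−1) = 0.313^(-0.00300) = 1.003491
δ_res = (-16.8 + 1000) × 1.003491 − 1000 = 986.632 − 1000 = -13.37‰

-13.4‰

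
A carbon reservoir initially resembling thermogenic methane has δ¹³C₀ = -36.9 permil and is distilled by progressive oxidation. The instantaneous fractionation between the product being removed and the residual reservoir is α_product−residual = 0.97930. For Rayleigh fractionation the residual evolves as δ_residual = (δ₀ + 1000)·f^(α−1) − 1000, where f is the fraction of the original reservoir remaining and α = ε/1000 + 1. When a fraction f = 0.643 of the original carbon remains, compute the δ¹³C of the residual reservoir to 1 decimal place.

Rayleigh residual: δ_res = (δ₀ + 1000)·f^(α−1) − 1000
α − 1 = -0.02070
f^(α−1) = 0.643^(-0.02070) = 1.009183
δ_res = (-36.9 + 1000) × 1.009183 − 1000 = 971.944 − 1000 = -28.06 permil

-28.1 permil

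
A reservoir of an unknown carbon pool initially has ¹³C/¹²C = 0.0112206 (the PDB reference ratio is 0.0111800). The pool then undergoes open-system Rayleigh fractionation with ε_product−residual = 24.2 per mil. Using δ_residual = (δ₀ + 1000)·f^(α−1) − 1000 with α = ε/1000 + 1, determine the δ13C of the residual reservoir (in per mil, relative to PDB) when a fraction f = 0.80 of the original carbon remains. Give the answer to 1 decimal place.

δ₀ = (0.0112206/0.0111800 − 1)×1000 = (1.003631 − 1)×1000 = 3.631 per mil
α − 1 = ε/1000 = 0.0242
f^(α−1) = 0.80^(0.0242) = 0.994614
δ_res = (3.631 + 1000) × 0.994614 − 1000 = 998.226 − 1000 = -1.77 per mil

-1.8 per mil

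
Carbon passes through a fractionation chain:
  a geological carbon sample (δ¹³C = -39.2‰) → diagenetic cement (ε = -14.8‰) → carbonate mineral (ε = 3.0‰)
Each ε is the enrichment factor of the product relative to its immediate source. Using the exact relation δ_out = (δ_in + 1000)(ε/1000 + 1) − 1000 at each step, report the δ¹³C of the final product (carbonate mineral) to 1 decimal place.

-50.6‰

step 1: δ = (-39.20 + 1000)·(-14.8/1000 + 1) − 1000 = -53.42‰
step 2: δ = (-53.42 + 1000)·(3.0/1000 + 1) − 1000 = -50.58‰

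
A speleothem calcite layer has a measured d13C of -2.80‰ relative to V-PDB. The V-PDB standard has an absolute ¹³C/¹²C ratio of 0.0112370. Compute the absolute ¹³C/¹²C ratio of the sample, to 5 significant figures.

R_sample = R_standard × (d13C/1000 + 1)
R_sample = 0.0112370 × (-2.80/1000 + 1) = 0.0112370 × 0.997200
R_sample = 0.0112055

0.011206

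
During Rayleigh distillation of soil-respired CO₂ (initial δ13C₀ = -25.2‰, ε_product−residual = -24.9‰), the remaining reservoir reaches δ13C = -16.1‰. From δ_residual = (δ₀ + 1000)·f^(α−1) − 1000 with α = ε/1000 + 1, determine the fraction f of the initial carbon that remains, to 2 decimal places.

α − 1 = ε/1000 = -0.0249
(δ_res + 1000)/(δ₀ + 1000) = (-16.1 + 1000)/(-25.2 + 1000) = 983.9/974.8 = 1.009335
f = 1.009335^(1/-0.0249) = exp(ln(1.009335)/-0.0249) = exp(0.00929/-0.0249)
f = exp(-0.3732) = 0.6885

0.69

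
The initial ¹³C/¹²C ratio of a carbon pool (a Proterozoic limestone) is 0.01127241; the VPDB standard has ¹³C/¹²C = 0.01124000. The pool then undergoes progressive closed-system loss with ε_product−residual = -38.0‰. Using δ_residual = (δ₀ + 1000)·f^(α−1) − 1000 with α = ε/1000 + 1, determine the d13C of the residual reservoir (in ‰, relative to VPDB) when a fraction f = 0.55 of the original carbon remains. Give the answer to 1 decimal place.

δ₀ = (0.01127241/0.01124000 − 1)×1000 = (1.002883 − 1)×1000 = 2.883‰
α − 1 = ε/1000 = -0.0380
f^(α−1) = 0.55^(-0.0380) = 1.022978
δ_res = (2.883 + 1000) × 1.022978 − 1000 = 1025.928 − 1000 = 25.93‰

25.9‰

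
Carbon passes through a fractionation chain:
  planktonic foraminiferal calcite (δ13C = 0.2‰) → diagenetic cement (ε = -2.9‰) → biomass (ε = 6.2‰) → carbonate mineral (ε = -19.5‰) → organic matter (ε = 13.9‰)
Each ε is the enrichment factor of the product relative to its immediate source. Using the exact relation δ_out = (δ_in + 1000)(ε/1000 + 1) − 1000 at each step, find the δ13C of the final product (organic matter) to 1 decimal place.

-2.4‰

step 1: δ = (0.20 + 1000)·(-2.9/1000 + 1) − 1000 = -2.70‰
step 2: δ = (-2.70 + 1000)·(6.2/1000 + 1) − 1000 = 3.48‰
step 3: δ = (3.48 + 1000)·(-19.5/1000 + 1) − 1000 = -16.09‰
step 4: δ = (-16.09 + 1000)·(13.9/1000 + 1) − 1000 = -2.41‰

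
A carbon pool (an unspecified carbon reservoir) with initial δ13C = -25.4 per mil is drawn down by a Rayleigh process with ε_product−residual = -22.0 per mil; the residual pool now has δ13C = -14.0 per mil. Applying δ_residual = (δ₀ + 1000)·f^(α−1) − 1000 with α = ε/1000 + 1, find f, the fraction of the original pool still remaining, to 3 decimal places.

0.589

α − 1 = ε/1000 = -0.0220
(δ_res + 1000)/(δ₀ + 1000) = (-14.0 + 1000)/(-25.4 + 1000) = 986.0/974.6 = 1.011697
f = 1.011697^(1/-0.0220) = exp(ln(1.011697)/-0.0220) = exp(0.01163/-0.0220)
f = exp(-0.5286) = 0.5894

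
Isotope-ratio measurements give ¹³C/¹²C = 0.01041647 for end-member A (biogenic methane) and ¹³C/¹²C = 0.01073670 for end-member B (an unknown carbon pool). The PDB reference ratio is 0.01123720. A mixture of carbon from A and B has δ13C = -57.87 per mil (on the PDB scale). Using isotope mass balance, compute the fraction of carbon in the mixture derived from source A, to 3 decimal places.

0.468

δ_A = (0.01041647/0.01123720 − 1)×1000 = (0.926963 − 1)×1000 = -73.037 per mil
δ_B = (0.01073670/0.01123720 − 1)×1000 = (0.955460 − 1)×1000 = -44.540 per mil
f_A = (δ_mix − δ_B)/(δ_A − δ_B) = (-57.87 − (-44.540))/(-73.037 − (-44.540))
f_A = -13.330 / -28.497 = 0.4678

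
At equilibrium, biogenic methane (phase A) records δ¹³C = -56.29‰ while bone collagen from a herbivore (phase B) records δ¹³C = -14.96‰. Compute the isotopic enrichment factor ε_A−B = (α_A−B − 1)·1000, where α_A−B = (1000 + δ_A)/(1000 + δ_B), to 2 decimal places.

-41.96‰

α_A−B = (1000 + -56.29) / (1000 + -14.96) = 943.71 / 985.04 = 0.958042
ε_A−B = (0.958042 − 1) × 1000 = -41.958‰
(The approximation ε ≈ δ_A − δ_B would give -41.33‰.)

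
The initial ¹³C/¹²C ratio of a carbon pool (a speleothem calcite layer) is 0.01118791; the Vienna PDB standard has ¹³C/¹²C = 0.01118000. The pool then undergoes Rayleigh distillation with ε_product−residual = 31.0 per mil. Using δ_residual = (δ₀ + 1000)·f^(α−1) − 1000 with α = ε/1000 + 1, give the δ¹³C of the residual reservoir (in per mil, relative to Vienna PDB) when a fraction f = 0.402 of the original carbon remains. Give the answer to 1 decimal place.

δ₀ = (0.01118791/0.01118000 − 1)×1000 = (1.000708 − 1)×1000 = 0.708 per mil
α − 1 = ε/1000 = 0.0310
f^(α−1) = 0.402^(0.0310) = 0.972145
δ_res = (0.708 + 1000) × 0.972145 − 1000 = 972.833 − 1000 = -27.17 per mil

-27.2 per mil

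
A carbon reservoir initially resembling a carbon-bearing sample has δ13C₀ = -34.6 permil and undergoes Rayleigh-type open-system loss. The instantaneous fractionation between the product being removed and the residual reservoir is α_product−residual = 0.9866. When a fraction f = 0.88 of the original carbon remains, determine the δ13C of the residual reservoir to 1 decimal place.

Rayleigh residual: δ_res = (δ₀ + 1000)·f^(α−1) − 1000
α − 1 = -0.01340
f^(α−1) = 0.88^(-0.01340) = 1.001714
δ_res = (-34.6 + 1000) × 1.001714 − 1000 = 967.055 − 1000 = -32.94 permil

-32.9 permil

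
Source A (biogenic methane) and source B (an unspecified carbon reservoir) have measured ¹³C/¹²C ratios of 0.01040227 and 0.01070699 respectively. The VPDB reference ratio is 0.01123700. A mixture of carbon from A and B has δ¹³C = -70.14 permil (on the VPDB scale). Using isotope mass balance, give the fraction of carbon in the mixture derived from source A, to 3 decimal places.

δ_A = (0.01040227/0.01123700 − 1)×1000 = (0.925716 − 1)×1000 = -74.284 permil
δ_B = (0.01070699/0.01123700 − 1)×1000 = (0.952833 − 1)×1000 = -47.167 permil
f_A = (δ_mix − δ_B)/(δ_A − δ_B) = (-70.14 − (-47.167))/(-74.284 − (-47.167))
f_A = -22.973 / -27.118 = 0.8472

0.847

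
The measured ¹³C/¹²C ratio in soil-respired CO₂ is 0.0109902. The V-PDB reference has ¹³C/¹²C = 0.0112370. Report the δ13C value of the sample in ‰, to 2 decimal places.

-21.96‰

δ13C = (R_sample / R_standard − 1) × 1000
R_sample / R_standard = 0.0109902 / 0.0112370 = 0.978037
δ13C = (0.978037 − 1) × 1000 = -21.963‰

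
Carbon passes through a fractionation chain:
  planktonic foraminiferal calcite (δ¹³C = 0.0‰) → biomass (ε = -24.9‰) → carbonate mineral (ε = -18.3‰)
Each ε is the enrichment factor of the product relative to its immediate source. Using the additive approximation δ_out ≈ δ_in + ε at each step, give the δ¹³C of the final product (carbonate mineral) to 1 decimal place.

step 1: δ ≈ -0.0 + (-24.9) = -24.9‰
step 2: δ ≈ -24.9 + (-18.3) = -43.2‰

-43.2‰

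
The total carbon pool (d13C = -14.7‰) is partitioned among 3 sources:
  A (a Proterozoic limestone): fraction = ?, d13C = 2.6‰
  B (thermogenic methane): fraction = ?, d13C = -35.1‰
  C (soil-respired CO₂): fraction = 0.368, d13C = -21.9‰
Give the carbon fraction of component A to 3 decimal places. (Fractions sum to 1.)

0.412

Let f_A and f_B be the unknown fractions; fractions sum to 1 so f_A + f_B = 0.632.
Mass balance: Σ fᵢ·δᵢ = δ_bulk ⇒ f_A·(2.6) + f_B·(-35.1) = -14.7 − (-8.059) = -6.641
Substitute f_B = 0.632 − f_A:
f_A·(2.6 − -35.1) = -6.641 − 0.632×(-35.1) = 15.542
f_A = 15.542 / 37.7 = 0.4123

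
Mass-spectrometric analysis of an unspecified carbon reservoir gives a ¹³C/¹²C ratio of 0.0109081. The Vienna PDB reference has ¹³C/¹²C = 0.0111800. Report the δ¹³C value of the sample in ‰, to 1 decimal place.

-24.3‰

δ¹³C = (R_sample / R_standard − 1) × 1000
R_sample / R_standard = 0.0109081 / 0.0111800 = 0.975680
δ¹³C = (0.975680 − 1) × 1000 = -24.32‰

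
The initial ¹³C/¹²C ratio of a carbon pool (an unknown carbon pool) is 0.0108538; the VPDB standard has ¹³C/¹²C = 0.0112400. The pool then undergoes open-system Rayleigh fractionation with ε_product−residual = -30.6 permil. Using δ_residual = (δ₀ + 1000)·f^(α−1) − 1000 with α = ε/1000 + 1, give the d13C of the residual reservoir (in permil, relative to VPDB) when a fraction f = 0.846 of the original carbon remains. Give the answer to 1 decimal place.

-29.4 permil

δ₀ = (0.0108538/0.0112400 − 1)×1000 = (0.965641 − 1)×1000 = -34.359 permil
α − 1 = ε/1000 = -0.0306
f^(α−1) = 0.846^(-0.0306) = 1.005131
δ_res = (-34.359 + 1000) × 1.005131 − 1000 = 970.595 − 1000 = -29.41 permil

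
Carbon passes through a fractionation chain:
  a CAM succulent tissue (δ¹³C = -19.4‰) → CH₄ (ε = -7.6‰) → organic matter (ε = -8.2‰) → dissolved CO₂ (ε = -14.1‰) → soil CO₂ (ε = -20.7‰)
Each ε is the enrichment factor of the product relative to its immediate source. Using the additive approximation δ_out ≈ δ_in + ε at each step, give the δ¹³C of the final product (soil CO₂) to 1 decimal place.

step 1: δ ≈ -19.4 + (-7.6) = -27.0‰
step 2: δ ≈ -27.0 + (-8.2) = -35.2‰
step 3: δ ≈ -35.2 + (-14.1) = -49.3‰
step 4: δ ≈ -49.3 + (-20.7) = -70.0‰

-70.0‰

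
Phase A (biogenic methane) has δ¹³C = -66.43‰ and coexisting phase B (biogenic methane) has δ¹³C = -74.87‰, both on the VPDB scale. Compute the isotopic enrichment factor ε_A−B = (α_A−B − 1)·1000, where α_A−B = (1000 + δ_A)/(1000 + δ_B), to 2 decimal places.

α_A−B = (1000 + -66.43) / (1000 + -74.87) = 933.57 / 925.13 = 1.009123
ε_A−B = (1.009123 − 1) × 1000 = 9.123‰
(The approximation ε ≈ δ_A − δ_B would give 8.44‰.)

9.12‰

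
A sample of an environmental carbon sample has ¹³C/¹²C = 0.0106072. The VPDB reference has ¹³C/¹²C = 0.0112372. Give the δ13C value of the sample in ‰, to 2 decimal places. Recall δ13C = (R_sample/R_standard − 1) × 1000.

-56.06‰

δ13C = (R_sample / R_standard − 1) × 1000
R_sample / R_standard = 0.0106072 / 0.0112372 = 0.943936
δ13C = (0.943936 − 1) × 1000 = -56.064‰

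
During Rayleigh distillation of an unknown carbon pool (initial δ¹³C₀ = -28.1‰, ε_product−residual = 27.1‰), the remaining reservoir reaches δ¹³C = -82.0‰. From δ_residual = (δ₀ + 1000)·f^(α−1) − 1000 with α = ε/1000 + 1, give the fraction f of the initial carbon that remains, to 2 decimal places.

0.12

α − 1 = ε/1000 = 0.0271
(δ_res + 1000)/(δ₀ + 1000) = (-82.0 + 1000)/(-28.1 + 1000) = 918.0/971.9 = 0.944542
f = 0.944542^(1/0.0271) = exp(ln(0.944542)/0.0271) = exp(-0.05706/0.0271)
f = exp(-2.1054) = 0.1218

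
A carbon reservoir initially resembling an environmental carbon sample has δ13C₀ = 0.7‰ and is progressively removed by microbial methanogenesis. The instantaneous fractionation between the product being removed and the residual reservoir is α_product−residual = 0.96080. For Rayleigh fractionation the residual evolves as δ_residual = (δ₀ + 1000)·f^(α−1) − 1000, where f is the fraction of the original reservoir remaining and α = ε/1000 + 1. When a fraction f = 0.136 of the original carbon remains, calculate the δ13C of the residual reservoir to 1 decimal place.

82.1‰

Rayleigh residual: δ_res = (δ₀ + 1000)·f^(α−1) − 1000
α − 1 = -0.03920
f^(α−1) = 0.136^(-0.03920) = 1.081347
δ_res = (0.7 + 1000) × 1.081347 − 1000 = 1082.104 − 1000 = 82.10‰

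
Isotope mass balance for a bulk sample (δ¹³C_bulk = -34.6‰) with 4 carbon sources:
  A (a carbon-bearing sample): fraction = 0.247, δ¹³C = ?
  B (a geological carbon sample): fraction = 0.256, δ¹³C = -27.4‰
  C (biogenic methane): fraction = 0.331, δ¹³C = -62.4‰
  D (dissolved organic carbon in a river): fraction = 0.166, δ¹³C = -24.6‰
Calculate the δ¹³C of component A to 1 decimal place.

-11.5‰

Isotope mass balance: δ_bulk = Σ fᵢ·δᵢ.
-34.6 = 0.247×δ_A + 0.256×(-27.4) + 0.331×(-62.4) + 0.166×(-24.6)
0.247·δ_A = -34.6 − (-31.752) = -2.848
δ_A = -2.848 / 0.247 = -11.53‰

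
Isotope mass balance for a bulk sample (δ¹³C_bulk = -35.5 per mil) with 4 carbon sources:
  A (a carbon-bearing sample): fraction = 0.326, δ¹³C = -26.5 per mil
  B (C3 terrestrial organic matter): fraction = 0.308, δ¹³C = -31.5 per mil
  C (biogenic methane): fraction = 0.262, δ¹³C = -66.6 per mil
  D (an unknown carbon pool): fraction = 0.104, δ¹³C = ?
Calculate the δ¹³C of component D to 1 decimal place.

2.8 per mil

Isotope mass balance: δ_bulk = Σ fᵢ·δᵢ.
-35.5 = 0.326×(-26.5) + 0.308×(-31.5) + 0.262×(-66.6) + 0.104×δ_D
0.104·δ_D = -35.5 − (-35.790) = 0.290
δ_D = 0.290 / 0.104 = 2.79 per mil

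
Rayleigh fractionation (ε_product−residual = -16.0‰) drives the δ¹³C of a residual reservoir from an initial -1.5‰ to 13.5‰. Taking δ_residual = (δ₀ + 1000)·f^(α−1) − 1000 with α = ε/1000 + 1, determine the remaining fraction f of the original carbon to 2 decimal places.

α − 1 = ε/1000 = -0.0160
(δ_res + 1000)/(δ₀ + 1000) = (13.5 + 1000)/(-1.5 + 1000) = 1013.5/998.5 = 1.015023
f = 1.015023^(1/-0.0160) = exp(ln(1.015023)/-0.0160) = exp(0.01491/-0.0160)
f = exp(-0.9319) = 0.3938

0.39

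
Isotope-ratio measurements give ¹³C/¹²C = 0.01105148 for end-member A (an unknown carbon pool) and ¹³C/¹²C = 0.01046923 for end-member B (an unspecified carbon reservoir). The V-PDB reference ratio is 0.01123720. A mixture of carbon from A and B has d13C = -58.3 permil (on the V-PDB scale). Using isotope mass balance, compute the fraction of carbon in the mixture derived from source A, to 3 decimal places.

0.194

δ_A = (0.01105148/0.01123720 − 1)×1000 = (0.983473 − 1)×1000 = -16.527 permil
δ_B = (0.01046923/0.01123720 − 1)×1000 = (0.931658 − 1)×1000 = -68.342 permil
f_A = (δ_mix − δ_B)/(δ_A − δ_B) = (-58.3 − (-68.342))/(-16.527 − (-68.342))
f_A = 10.042 / 51.815 = 0.1938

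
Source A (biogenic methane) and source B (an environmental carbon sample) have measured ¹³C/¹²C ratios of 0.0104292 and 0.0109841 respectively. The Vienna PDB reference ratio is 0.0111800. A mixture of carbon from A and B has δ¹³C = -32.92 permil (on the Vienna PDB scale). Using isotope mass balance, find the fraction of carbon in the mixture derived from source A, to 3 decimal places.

0.310

δ_A = (0.0104292/0.0111800 − 1)×1000 = (0.932844 − 1)×1000 = -67.156 permil
δ_B = (0.0109841/0.0111800 − 1)×1000 = (0.982478 − 1)×1000 = -17.522 permil
f_A = (δ_mix − δ_B)/(δ_A − δ_B) = (-32.92 − (-17.522))/(-67.156 − (-17.522))
f_A = -15.398 / -49.633 = 0.3102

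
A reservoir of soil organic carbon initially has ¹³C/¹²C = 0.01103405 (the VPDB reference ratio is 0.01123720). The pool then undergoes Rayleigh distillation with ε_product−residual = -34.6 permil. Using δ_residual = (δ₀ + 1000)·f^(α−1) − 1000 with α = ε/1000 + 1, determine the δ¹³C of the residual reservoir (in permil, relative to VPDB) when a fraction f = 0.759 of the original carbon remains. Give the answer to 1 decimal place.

-8.7 permil

δ₀ = (0.01103405/0.01123720 − 1)×1000 = (0.981922 − 1)×1000 = -18.078 permil
α − 1 = ε/1000 = -0.0346
f^(α−1) = 0.759^(-0.0346) = 1.009587
δ_res = (-18.078 + 1000) × 1.009587 − 1000 = 991.335 − 1000 = -8.66 permil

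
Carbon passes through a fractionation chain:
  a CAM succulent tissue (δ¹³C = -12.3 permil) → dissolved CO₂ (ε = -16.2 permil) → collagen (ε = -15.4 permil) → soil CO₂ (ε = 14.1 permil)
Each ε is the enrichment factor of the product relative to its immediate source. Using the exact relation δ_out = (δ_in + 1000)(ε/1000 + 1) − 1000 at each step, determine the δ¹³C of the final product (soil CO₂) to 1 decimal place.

-29.8 permil

step 1: δ = (-12.30 + 1000)·(-16.2/1000 + 1) − 1000 = -28.30 permil
step 2: δ = (-28.30 + 1000)·(-15.4/1000 + 1) − 1000 = -43.26 permil
step 3: δ = (-43.26 + 1000)·(14.1/1000 + 1) − 1000 = -29.77 permil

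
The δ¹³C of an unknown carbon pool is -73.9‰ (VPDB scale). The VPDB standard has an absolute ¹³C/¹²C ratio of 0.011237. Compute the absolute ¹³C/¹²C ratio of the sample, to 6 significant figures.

R_sample = R_standard × (δ¹³C/1000 + 1)
R_sample = 0.011237 × (-73.9/1000 + 1) = 0.011237 × 0.926100
R_sample = 0.0104066

0.0104066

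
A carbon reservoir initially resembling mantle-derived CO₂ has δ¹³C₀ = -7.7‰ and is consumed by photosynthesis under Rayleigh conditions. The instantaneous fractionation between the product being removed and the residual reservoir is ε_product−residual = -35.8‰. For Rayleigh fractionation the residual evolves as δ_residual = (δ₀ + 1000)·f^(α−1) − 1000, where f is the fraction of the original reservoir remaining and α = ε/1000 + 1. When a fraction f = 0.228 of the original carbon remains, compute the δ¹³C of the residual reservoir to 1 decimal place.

Rayleigh residual: δ_res = (δ₀ + 1000)·f^(α−1) − 1000
α = ε/1000 + 1 = 0.96420, so α − 1 = -0.03580
f^(α−1) = 0.228^(-0.03580) = 1.054353
δ_res = (-7.7 + 1000) × 1.054353 − 1000 = 1046.234 − 1000 = 46.23‰

46.2‰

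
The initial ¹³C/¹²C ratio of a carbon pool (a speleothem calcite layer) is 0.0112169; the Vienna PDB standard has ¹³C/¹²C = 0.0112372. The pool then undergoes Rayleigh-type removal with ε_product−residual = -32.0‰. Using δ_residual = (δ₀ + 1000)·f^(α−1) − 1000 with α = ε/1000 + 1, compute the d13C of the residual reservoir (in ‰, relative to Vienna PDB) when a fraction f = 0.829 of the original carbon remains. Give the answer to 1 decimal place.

δ₀ = (0.0112169/0.0112372 − 1)×1000 = (0.998194 − 1)×1000 = -1.806‰
α − 1 = ε/1000 = -0.0320
f^(α−1) = 0.829^(-0.0320) = 1.006019
δ_res = (-1.806 + 1000) × 1.006019 − 1000 = 1004.202 − 1000 = 4.20‰

4.2‰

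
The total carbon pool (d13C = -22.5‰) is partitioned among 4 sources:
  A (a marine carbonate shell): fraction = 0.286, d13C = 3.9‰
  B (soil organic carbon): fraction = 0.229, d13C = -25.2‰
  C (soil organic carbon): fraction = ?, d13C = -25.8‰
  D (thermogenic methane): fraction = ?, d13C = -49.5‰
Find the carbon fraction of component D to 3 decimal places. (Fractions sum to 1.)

0.225

Let f_D and f_C be the unknown fractions; fractions sum to 1 so f_D + f_C = 0.485.
Mass balance: Σ fᵢ·δᵢ = δ_bulk ⇒ f_D·(-49.5) + f_C·(-25.8) = -22.5 − (-4.655) = -17.845
Substitute f_C = 0.485 − f_D:
f_D·(-49.5 − -25.8) = -17.845 − 0.485×(-25.8) = -5.332
f_D = -5.332 / -23.7 = 0.2250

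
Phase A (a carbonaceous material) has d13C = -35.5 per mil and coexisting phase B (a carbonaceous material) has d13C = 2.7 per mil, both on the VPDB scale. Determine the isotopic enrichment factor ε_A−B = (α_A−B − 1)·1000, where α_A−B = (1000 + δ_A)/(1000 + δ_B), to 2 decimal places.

-38.10 per mil

α_A−B = (1000 + -35.5) / (1000 + 2.7) = 964.5 / 1002.7 = 0.961903
ε_A−B = (0.961903 − 1) × 1000 = -38.097 per mil
(The approximation ε ≈ δ_A − δ_B would give -38.2 per mil.)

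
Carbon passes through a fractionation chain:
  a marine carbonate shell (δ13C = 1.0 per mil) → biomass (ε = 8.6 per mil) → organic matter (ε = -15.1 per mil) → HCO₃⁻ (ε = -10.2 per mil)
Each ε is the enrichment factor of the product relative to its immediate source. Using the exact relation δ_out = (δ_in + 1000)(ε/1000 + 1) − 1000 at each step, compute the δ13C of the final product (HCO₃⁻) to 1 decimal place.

-15.8 per mil

step 1: δ = (1.00 + 1000)·(8.6/1000 + 1) − 1000 = 9.61 per mil
step 2: δ = (9.61 + 1000)·(-15.1/1000 + 1) − 1000 = -5.64 per mil
step 3: δ = (-5.64 + 1000)·(-10.2/1000 + 1) − 1000 = -15.78 per mil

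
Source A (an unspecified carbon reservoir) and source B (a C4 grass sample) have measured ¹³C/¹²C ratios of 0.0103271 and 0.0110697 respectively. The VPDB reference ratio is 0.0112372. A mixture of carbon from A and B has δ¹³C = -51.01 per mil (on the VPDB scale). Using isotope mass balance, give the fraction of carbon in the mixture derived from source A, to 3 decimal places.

δ_A = (0.0103271/0.0112372 − 1)×1000 = (0.919010 − 1)×1000 = -80.990 per mil
δ_B = (0.0110697/0.0112372 − 1)×1000 = (0.985094 − 1)×1000 = -14.906 per mil
f_A = (δ_mix − δ_B)/(δ_A − δ_B) = (-51.01 − (-14.906))/(-80.990 − (-14.906))
f_A = -36.104 / -66.084 = 0.5463

0.546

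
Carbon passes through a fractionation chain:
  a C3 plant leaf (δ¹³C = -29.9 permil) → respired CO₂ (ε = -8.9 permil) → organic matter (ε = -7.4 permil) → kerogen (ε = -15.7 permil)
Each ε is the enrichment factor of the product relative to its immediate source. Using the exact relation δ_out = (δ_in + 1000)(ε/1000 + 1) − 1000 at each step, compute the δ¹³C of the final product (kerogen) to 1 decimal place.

step 1: δ = (-29.90 + 1000)·(-8.9/1000 + 1) − 1000 = -38.53 permil
step 2: δ = (-38.53 + 1000)·(-7.4/1000 + 1) − 1000 = -45.65 permil
step 3: δ = (-45.65 + 1000)·(-15.7/1000 + 1) − 1000 = -60.63 permil

-60.6 permil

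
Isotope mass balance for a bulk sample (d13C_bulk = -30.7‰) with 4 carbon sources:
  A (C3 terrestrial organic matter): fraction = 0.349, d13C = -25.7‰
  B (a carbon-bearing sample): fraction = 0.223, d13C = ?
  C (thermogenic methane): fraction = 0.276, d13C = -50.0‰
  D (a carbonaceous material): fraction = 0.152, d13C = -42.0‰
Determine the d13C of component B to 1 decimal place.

Isotope mass balance: δ_bulk = Σ fᵢ·δᵢ.
-30.7 = 0.349×(-25.7) + 0.223×δ_B + 0.276×(-50.0) + 0.152×(-42.0)
0.223·δ_B = -30.7 − (-29.153) = -1.547
δ_B = -1.547 / 0.223 = -6.94‰

-6.9‰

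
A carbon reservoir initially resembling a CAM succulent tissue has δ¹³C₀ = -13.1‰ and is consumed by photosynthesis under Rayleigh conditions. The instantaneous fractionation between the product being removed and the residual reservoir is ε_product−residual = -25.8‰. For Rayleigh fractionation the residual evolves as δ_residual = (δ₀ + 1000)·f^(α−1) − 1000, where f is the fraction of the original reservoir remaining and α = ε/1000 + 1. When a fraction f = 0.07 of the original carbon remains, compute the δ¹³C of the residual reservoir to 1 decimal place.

57.0‰

Rayleigh residual: δ_res = (δ₀ + 1000)·f^(α−1) − 1000
α = ε/1000 + 1 = 0.97420, so α − 1 = -0.02580
f^(α−1) = 0.07^(-0.02580) = 1.071017
δ_res = (-13.1 + 1000) × 1.071017 − 1000 = 1056.987 − 1000 = 56.99‰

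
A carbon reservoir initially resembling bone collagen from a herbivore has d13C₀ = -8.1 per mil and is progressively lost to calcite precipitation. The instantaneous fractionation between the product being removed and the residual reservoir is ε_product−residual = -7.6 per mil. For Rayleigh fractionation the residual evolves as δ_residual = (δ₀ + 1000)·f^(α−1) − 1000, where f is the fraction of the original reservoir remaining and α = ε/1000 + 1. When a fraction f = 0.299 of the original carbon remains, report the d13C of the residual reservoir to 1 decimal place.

1.0 per mil

Rayleigh residual: δ_res = (δ₀ + 1000)·f^(α−1) − 1000
α = ε/1000 + 1 = 0.99240, so α − 1 = -0.00760
f^(α−1) = 0.299^(-0.00760) = 1.009218
δ_res = (-8.1 + 1000) × 1.009218 − 1000 = 1001.043 − 1000 = 1.04 per mil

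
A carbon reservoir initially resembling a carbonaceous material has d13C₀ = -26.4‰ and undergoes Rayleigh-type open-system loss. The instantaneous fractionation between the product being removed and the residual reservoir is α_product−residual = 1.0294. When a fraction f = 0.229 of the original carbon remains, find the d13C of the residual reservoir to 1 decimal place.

Rayleigh residual: δ_res = (δ₀ + 1000)·f^(α−1) − 1000
α − 1 = 0.02940
f^(α−1) = 0.229^(0.02940) = 0.957589
δ_res = (-26.4 + 1000) × 0.957589 − 1000 = 932.309 − 1000 = -67.69‰

-67.7‰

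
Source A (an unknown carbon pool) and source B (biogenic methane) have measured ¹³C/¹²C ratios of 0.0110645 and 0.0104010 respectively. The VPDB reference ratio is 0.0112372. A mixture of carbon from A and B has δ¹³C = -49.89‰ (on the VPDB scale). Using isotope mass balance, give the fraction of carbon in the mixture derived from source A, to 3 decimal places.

0.415

δ_A = (0.0110645/0.0112372 − 1)×1000 = (0.984631 − 1)×1000 = -15.369‰
δ_B = (0.0104010/0.0112372 − 1)×1000 = (0.925586 − 1)×1000 = -74.414‰
f_A = (δ_mix − δ_B)/(δ_A − δ_B) = (-49.89 − (-74.414))/(-15.369 − (-74.414))
f_A = 24.524 / 59.045 = 0.4153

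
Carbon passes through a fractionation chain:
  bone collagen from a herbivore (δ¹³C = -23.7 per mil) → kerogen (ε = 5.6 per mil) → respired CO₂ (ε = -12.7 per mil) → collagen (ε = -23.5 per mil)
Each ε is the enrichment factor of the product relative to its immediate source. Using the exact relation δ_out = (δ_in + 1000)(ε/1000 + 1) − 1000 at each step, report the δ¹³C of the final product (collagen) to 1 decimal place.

step 1: δ = (-23.70 + 1000)·(5.6/1000 + 1) − 1000 = -18.23 per mil
step 2: δ = (-18.23 + 1000)·(-12.7/1000 + 1) − 1000 = -30.70 per mil
step 3: δ = (-30.70 + 1000)·(-23.5/1000 + 1) − 1000 = -53.48 per mil

-53.5 per mil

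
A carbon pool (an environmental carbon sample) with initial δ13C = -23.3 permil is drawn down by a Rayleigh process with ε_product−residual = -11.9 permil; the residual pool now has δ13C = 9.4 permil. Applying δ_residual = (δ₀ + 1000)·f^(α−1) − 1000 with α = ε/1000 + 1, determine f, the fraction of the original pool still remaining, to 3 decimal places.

α − 1 = ε/1000 = -0.0119
(δ_res + 1000)/(δ₀ + 1000) = (9.4 + 1000)/(-23.3 + 1000) = 1009.4/976.7 = 1.033480
f = 1.033480^(1/-0.0119) = exp(ln(1.033480)/-0.0119) = exp(0.03293/-0.0119)
f = exp(-2.7674) = 0.0628

0.063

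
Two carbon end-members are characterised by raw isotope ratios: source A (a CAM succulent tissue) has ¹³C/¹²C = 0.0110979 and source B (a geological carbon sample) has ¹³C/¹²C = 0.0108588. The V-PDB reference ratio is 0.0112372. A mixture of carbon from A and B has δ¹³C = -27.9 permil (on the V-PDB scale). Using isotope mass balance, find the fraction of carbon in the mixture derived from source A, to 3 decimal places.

0.271

δ_A = (0.0110979/0.0112372 − 1)×1000 = (0.987604 − 1)×1000 = -12.396 permil
δ_B = (0.0108588/0.0112372 − 1)×1000 = (0.966326 − 1)×1000 = -33.674 permil
f_A = (δ_mix − δ_B)/(δ_A − δ_B) = (-27.9 − (-33.674))/(-12.396 − (-33.674))
f_A = 5.774 / 21.278 = 0.2714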